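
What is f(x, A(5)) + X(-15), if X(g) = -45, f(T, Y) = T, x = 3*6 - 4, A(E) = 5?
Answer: -31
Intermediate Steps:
x = 14 (x = 18 - 4 = 14)
f(x, A(5)) + X(-15) = 14 - 45 = -31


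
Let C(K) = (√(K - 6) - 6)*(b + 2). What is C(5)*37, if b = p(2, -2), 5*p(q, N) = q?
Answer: -2664/5 + 444*I/5 ≈ -532.8 + 88.8*I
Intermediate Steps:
p(q, N) = q/5
b = ⅖ (b = (⅕)*2 = ⅖ ≈ 0.40000)
C(K) = -72/5 + 12*√(-6 + K)/5 (C(K) = (√(K - 6) - 6)*(⅖ + 2) = (√(-6 + K) - 6)*(12/5) = (-6 + √(-6 + K))*(12/5) = -72/5 + 12*√(-6 + K)/5)
C(5)*37 = (-72/5 + 12*√(-6 + 5)/5)*37 = (-72/5 + 12*√(-1)/5)*37 = (-72/5 + 12*I/5)*37 = -2664/5 + 444*I/5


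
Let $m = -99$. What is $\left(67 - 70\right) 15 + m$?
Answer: $-144$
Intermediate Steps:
$\left(67 - 70\right) 15 + m = \left(67 - 70\right) 15 - 99 = \left(-3\right) 15 - 99 = -45 - 99 = -144$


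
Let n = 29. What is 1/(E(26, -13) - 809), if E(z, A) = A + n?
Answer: -1/793 ≈ -0.0012610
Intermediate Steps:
E(z, A) = 29 + A (E(z, A) = A + 29 = 29 + A)
1/(E(26, -13) - 809) = 1/((29 - 13) - 809) = 1/(16 - 809) = 1/(-793) = -1/793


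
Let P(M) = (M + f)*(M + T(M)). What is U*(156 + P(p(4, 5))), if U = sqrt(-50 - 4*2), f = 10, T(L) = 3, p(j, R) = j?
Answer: 254*I*sqrt(58) ≈ 1934.4*I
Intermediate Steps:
U = I*sqrt(58) (U = sqrt(-50 - 8) = sqrt(-58) = I*sqrt(58) ≈ 7.6158*I)
P(M) = (3 + M)*(10 + M) (P(M) = (M + 10)*(M + 3) = (10 + M)*(3 + M) = (3 + M)*(10 + M))
U*(156 + P(p(4, 5))) = (I*sqrt(58))*(156 + (30 + 4**2 + 13*4)) = (I*sqrt(58))*(156 + (30 + 16 + 52)) = (I*sqrt(58))*(156 + 98) = (I*sqrt(58))*254 = 254*I*sqrt(58)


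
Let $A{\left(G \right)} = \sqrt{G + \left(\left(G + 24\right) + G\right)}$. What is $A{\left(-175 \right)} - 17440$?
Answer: $-17440 + i \sqrt{501} \approx -17440.0 + 22.383 i$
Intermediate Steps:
$A{\left(G \right)} = \sqrt{24 + 3 G}$ ($A{\left(G \right)} = \sqrt{G + \left(\left(24 + G\right) + G\right)} = \sqrt{G + \left(24 + 2 G\right)} = \sqrt{24 + 3 G}$)
$A{\left(-175 \right)} - 17440 = \sqrt{24 + 3 \left(-175\right)} - 17440 = \sqrt{24 - 525} - 17440 = \sqrt{-501} - 17440 = i \sqrt{501} - 17440 = -17440 + i \sqrt{501}$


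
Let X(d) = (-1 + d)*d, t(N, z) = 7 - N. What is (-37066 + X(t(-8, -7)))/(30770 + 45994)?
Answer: -9214/19191 ≈ -0.48012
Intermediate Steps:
X(d) = d*(-1 + d)
(-37066 + X(t(-8, -7)))/(30770 + 45994) = (-37066 + (7 - 1*(-8))*(-1 + (7 - 1*(-8))))/(30770 + 45994) = (-37066 + (7 + 8)*(-1 + (7 + 8)))/76764 = (-37066 + 15*(-1 + 15))*(1/76764) = (-37066 + 15*14)*(1/76764) = (-37066 + 210)*(1/76764) = -36856*1/76764 = -9214/19191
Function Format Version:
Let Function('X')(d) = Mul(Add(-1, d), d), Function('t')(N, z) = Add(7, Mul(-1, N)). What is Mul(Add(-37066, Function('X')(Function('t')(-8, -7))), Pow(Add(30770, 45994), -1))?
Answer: Rational(-9214, 19191) ≈ -0.48012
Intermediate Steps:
Function('X')(d) = Mul(d, Add(-1, d))
Mul(Add(-37066, Function('X')(Function('t')(-8, -7))), Pow(Add(30770, 45994), -1)) = Mul(Add(-37066, Mul(Add(7, Mul(-1, -8)), Add(-1, Add(7, Mul(-1, -8))))), Pow(Add(30770, 45994), -1)) = Mul(Add(-37066, Mul(Add(7, 8), Add(-1, Add(7, 8)))), Pow(76764, -1)) = Mul(Add(-37066, Mul(15, Add(-1, 15))), Rational(1, 76764)) = Mul(Add(-37066, Mul(15, 14)), Rational(1, 76764)) = Mul(Add(-37066, 210), Rational(1, 76764)) = Mul(-36856, Rational(1, 76764)) = Rational(-9214, 19191)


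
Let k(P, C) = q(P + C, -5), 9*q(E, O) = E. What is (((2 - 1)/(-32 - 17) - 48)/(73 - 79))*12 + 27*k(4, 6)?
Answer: 6176/49 ≈ 126.04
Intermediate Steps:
q(E, O) = E/9
k(P, C) = C/9 + P/9 (k(P, C) = (P + C)/9 = (C + P)/9 = C/9 + P/9)
(((2 - 1)/(-32 - 17) - 48)/(73 - 79))*12 + 27*k(4, 6) = (((2 - 1)/(-32 - 17) - 48)/(73 - 79))*12 + 27*((1/9)*6 + (1/9)*4) = ((1/(-49) - 48)/(-6))*12 + 27*(2/3 + 4/9) = ((1*(-1/49) - 48)*(-1/6))*12 + 27*(10/9) = ((-1/49 - 48)*(-1/6))*12 + 30 = -2353/49*(-1/6)*12 + 30 = (2353/294)*12 + 30 = 4706/49 + 30 = 6176/49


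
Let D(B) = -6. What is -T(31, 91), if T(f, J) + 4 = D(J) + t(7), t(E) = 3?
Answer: 7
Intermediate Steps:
T(f, J) = -7 (T(f, J) = -4 + (-6 + 3) = -4 - 3 = -7)
-T(31, 91) = -1*(-7) = 7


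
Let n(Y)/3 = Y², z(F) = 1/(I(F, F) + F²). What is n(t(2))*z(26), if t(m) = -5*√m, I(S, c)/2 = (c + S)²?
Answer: 25/1014 ≈ 0.024655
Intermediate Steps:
I(S, c) = 2*(S + c)² (I(S, c) = 2*(c + S)² = 2*(S + c)²)
z(F) = 1/(9*F²) (z(F) = 1/(2*(F + F)² + F²) = 1/(2*(2*F)² + F²) = 1/(2*(4*F²) + F²) = 1/(8*F² + F²) = 1/(9*F²))
n(Y) = 3*Y²
n(t(2))*z(26) = (3*(-5*√2)²)*((⅑)/26²) = (3*50)*((⅑)*(1/676)) = 150*(1/6084) = 25/1014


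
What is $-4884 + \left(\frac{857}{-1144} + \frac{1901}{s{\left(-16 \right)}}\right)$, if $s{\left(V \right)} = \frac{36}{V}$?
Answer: $- \frac{58992353}{10296} \approx -5729.6$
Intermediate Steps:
$-4884 + \left(\frac{857}{-1144} + \frac{1901}{s{\left(-16 \right)}}\right) = -4884 + \left(\frac{857}{-1144} + \frac{1901}{36 \frac{1}{-16}}\right) = -4884 + \left(857 \left(- \frac{1}{1144}\right) + \frac{1901}{36 \left(- \frac{1}{16}\right)}\right) = -4884 + \left(- \frac{857}{1144} + \frac{1901}{- \frac{9}{4}}\right) = -4884 + \left(- \frac{857}{1144} + 1901 \left(- \frac{4}{9}\right)\right) = -4884 - \frac{8706689}{10296} = - \frac{58992353}{10296}$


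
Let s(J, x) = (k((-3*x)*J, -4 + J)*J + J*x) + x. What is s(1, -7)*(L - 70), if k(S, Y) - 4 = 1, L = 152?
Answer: -738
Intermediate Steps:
k(S, Y) = 5 (k(S, Y) = 4 + 1 = 5)
s(J, x) = x + 5*J + J*x (s(J, x) = (5*J + J*x) + x = x + 5*J + J*x)
s(1, -7)*(L - 70) = (-7 + 5*1 + 1*(-7))*(152 - 70) = (-7 + 5 - 7)*82 = -9*82 = -738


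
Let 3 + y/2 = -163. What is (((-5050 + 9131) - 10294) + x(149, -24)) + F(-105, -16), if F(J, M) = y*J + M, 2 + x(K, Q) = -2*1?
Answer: 28627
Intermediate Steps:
x(K, Q) = -4 (x(K, Q) = -2 - 2*1 = -2 - 2 = -4)
y = -332 (y = -6 + 2*(-163) = -6 - 326 = -332)
F(J, M) = M - 332*J (F(J, M) = -332*J + M = M - 332*J)
(((-5050 + 9131) - 10294) + x(149, -24)) + F(-105, -16) = (((-5050 + 9131) - 10294) - 4) + (-16 - 332*(-105)) = ((4081 - 10294) - 4) + (-16 + 34860) = (-6213 - 4) + 34844 = -6217 + 34844 = 28627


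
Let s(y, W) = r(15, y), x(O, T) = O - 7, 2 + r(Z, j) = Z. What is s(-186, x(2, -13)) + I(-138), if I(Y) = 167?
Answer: 180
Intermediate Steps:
r(Z, j) = -2 + Z
x(O, T) = -7 + O
s(y, W) = 13 (s(y, W) = -2 + 15 = 13)
s(-186, x(2, -13)) + I(-138) = 13 + 167 = 180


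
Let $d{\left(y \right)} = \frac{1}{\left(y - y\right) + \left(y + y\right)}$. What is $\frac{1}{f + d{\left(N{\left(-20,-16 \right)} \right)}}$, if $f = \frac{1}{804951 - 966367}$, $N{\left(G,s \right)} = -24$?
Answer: $- \frac{968496}{20183} \approx -47.986$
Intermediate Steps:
$f = - \frac{1}{161416}$ ($f = \frac{1}{-161416} = - \frac{1}{161416} \approx -6.1952 \cdot 10^{-6}$)
$d{\left(y \right)} = \frac{1}{2 y}$ ($d{\left(y \right)} = \frac{1}{0 + 2 y} = \frac{1}{2 y}$)
$\frac{1}{f + d{\left(N{\left(-20,-16 \right)} \right)}} = \frac{1}{- \frac{1}{161416} + \frac{1}{2 \left(-24\right)}} = \frac{1}{- \frac{1}{161416} + \frac{1}{2} \left(- \frac{1}{24}\right)} = \frac{1}{- \frac{1}{161416} - \frac{1}{48}} = \frac{1}{- \frac{20183}{968496}} = - \frac{968496}{20183}$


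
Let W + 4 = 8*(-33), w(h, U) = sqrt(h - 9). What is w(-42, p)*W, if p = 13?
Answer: -268*I*sqrt(51) ≈ -1913.9*I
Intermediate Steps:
w(h, U) = sqrt(-9 + h)
W = -268 (W = -4 + 8*(-33) = -4 - 264 = -268)
w(-42, p)*W = sqrt(-9 - 42)*(-268) = sqrt(-51)*(-268) = (I*sqrt(51))*(-268) = -268*I*sqrt(51)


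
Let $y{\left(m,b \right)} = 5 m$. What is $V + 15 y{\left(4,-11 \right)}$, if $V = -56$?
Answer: $244$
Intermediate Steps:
$V + 15 y{\left(4,-11 \right)} = -56 + 15 \cdot 5 \cdot 4 = -56 + 15 \cdot 20 = -56 + 300 = 244$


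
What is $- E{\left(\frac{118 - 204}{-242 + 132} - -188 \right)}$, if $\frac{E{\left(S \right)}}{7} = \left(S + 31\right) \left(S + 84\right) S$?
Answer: $- \frac{13181154623784}{166375} \approx -7.9226 \cdot 10^{7}$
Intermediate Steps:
$E{\left(S \right)} = 7 S \left(31 + S\right) \left(84 + S\right)$ ($E{\left(S \right)} = 7 \left(S + 31\right) \left(S + 84\right) S = 7 \left(31 + S\right) \left(84 + S\right) S = 7 S \left(31 + S\right) \left(84 + S\right)$)
$- E{\left(\frac{118 - 204}{-242 + 132} - -188 \right)} = - 7 \left(\frac{118 - 204}{-242 + 132} - -188\right) \left(2604 + \left(\frac{118 - 204}{-242 + 132} - -188\right)^{2} + 115 \left(\frac{118 - 204}{-242 + 132} - -188\right)\right) = - 7 \left(- \frac{86}{-110} + 188\right) \left(2604 + \left(- \frac{86}{-110} + 188\right)^{2} + 115 \left(- \frac{86}{-110} + 188\right)\right) = - 7 \left(\left(-86\right) \left(- \frac{1}{110}\right) + 188\right) \left(2604 + \left(\left(-86\right) \left(- \frac{1}{110}\right) + 188\right)^{2} + 115 \left(\left(-86\right) \left(- \frac{1}{110}\right) + 188\right)\right) = - 7 \left(\frac{43}{55} + 188\right) \left(2604 + \left(\frac{43}{55} + 188\right)^{2} + 115 \left(\frac{43}{55} + 188\right)\right) = - \frac{7 \cdot 10383 \left(2604 + \left(\frac{10383}{55}\right)^{2} + 115 \cdot \frac{10383}{55}\right)}{55} = - \frac{7 \cdot 10383 \left(2604 + \frac{107806689}{3025} + \frac{238809}{11}\right)}{55} = - \frac{7 \cdot 10383 \cdot 181356264}{55 \cdot 3025} = \left(-1\right) \frac{13181154623784}{166375} = - \frac{13181154623784}{166375}$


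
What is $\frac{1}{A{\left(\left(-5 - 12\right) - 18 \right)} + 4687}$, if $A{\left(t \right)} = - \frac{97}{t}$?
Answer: $\frac{35}{164142} \approx 0.00021323$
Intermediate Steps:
$\frac{1}{A{\left(\left(-5 - 12\right) - 18 \right)} + 4687} = \frac{1}{- \frac{97}{\left(-5 - 12\right) - 18} + 4687} = \frac{1}{- \frac{97}{-17 - 18} + 4687} = \frac{1}{- \frac{97}{-35} + 4687} = \frac{1}{\left(-97\right) \left(- \frac{1}{35}\right) + 4687} = \frac{1}{\frac{97}{35} + 4687} = \frac{1}{\frac{164142}{35}} = \frac{35}{164142}$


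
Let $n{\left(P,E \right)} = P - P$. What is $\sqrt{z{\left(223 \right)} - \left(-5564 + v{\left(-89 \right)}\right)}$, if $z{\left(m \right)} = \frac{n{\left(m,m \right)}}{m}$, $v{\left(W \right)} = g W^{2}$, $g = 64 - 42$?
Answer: $i \sqrt{168698} \approx 410.73 i$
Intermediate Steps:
$n{\left(P,E \right)} = 0$
$g = 22$
$v{\left(W \right)} = 22 W^{2}$
$z{\left(m \right)} = 0$ ($z{\left(m \right)} = \frac{0}{m} = 0$)
$\sqrt{z{\left(223 \right)} - \left(-5564 + v{\left(-89 \right)}\right)} = \sqrt{0 + \left(5564 - 22 \left(-89\right)^{2}\right)} = \sqrt{0 + \left(5564 - 22 \cdot 7921\right)} = \sqrt{0 + \left(5564 - 174262\right)} = \sqrt{0 - 168698} = \sqrt{-168698} = i \sqrt{168698}$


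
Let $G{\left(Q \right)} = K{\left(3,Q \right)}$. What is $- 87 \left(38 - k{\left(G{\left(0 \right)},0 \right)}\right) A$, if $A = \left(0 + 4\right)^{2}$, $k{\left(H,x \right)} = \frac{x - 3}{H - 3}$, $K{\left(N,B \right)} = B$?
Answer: $-51504$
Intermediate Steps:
$G{\left(Q \right)} = Q$
$k{\left(H,x \right)} = \frac{-3 + x}{-3 + H}$
$A = 16$ ($A = 4^{2} = 16$)
$- 87 \left(38 - k{\left(G{\left(0 \right)},0 \right)}\right) A = - 87 \left(38 - \frac{-3 + 0}{-3 + 0}\right) 16 = - 87 \left(38 - \frac{1}{-3} \left(-3\right)\right) 16 = - 87 \left(38 - \left(- \frac{1}{3}\right) \left(-3\right)\right) 16 = - 87 \left(38 - 1\right) 16 = \left(-87\right) 37 \cdot 16 = \left(-3219\right) 16 = -51504$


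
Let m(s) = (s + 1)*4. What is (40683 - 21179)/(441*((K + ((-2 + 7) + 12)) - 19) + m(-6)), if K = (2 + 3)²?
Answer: 368/191 ≈ 1.9267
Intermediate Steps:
K = 25 (K = 5² = 25)
m(s) = 4 + 4*s (m(s) = (1 + s)*4 = 4 + 4*s)
(40683 - 21179)/(441*((K + ((-2 + 7) + 12)) - 19) + m(-6)) = (40683 - 21179)/(441*((25 + ((-2 + 7) + 12)) - 19) + (4 + 4*(-6))) = 19504/(441*((25 + (5 + 12)) - 19) + (4 - 24)) = 19504/(441*((25 + 17) - 19) - 20) = 19504/(441*(42 - 19) - 20) = 19504/(441*23 - 20) = 19504/(10143 - 20) = 19504/10123 = 19504*(1/10123) = 368/191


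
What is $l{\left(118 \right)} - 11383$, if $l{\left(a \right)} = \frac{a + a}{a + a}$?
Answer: $-11382$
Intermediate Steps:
$l{\left(a \right)} = 1$ ($l{\left(a \right)} = \frac{2 a}{2 a} = 2 a \frac{1}{2 a} = 1$)
$l{\left(118 \right)} - 11383 = 1 - 11383 = -11382$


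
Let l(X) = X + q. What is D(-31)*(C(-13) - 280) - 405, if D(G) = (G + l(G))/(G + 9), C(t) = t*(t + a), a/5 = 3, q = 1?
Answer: -13788/11 ≈ -1253.5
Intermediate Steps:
a = 15 (a = 5*3 = 15)
C(t) = t*(15 + t) (C(t) = t*(t + 15) = t*(15 + t))
l(X) = 1 + X (l(X) = X + 1 = 1 + X)
D(G) = (1 + 2*G)/(9 + G) (D(G) = (G + (1 + G))/(G + 9) = (1 + 2*G)/(9 + G))
D(-31)*(C(-13) - 280) - 405 = ((1 + 2*(-31))/(9 - 31))*(-13*(15 - 13) - 280) - 405 = ((1 - 62)/(-22))*(-13*2 - 280) - 405 = (-1/22*(-61))*(-26 - 280) - 405 = (61/22)*(-306) - 405 = -9333/11 - 405 = -13788/11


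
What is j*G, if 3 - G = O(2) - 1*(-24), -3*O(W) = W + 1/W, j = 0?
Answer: 0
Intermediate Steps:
O(W) = -W/3 - 1/(3*W) (O(W) = -(W + 1/W)/3 = -W/3 - 1/(3*W))
G = -121/6 (G = 3 - ((1/3)*(-1 - 1*2**2)/2 - 1*(-24)) = 3 - ((1/3)*(1/2)*(-1 - 1*4) + 24) = 3 - ((1/3)*(1/2)*(-1 - 4) + 24) = 3 - ((1/3)*(1/2)*(-5) + 24) = 3 - (-5/6 + 24) = 3 - 1*139/6 = 3 - 139/6 = -121/6 ≈ -20.167)
j*G = 0*(-121/6) = 0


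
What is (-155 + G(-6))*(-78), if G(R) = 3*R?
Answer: 13494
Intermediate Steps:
(-155 + G(-6))*(-78) = (-155 + 3*(-6))*(-78) = (-155 - 18)*(-78) = -173*(-78) = 13494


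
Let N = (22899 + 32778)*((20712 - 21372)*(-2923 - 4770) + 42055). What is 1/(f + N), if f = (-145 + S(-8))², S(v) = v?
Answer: 1/285034805904 ≈ 3.5083e-12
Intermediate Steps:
N = 285034782495 (N = 55677*(-660*(-7693) + 42055) = 55677*(5077380 + 42055) = 55677*5119435 = 285034782495)
f = 23409 (f = (-145 - 8)² = (-153)² = 23409)
1/(f + N) = 1/(23409 + 285034782495) = 1/285034805904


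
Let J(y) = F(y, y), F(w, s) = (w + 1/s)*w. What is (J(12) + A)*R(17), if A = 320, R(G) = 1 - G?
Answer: -7440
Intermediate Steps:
F(w, s) = w*(w + 1/s)
J(y) = 1 + y**2 (J(y) = y**2 + y/y = y**2 + 1 = 1 + y**2)
(J(12) + A)*R(17) = ((1 + 12**2) + 320)*(1 - 1*17) = ((1 + 144) + 320)*(1 - 17) = (145 + 320)*(-16) = 465*(-16) = -7440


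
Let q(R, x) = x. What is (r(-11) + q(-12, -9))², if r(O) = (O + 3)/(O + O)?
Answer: 9025/121 ≈ 74.587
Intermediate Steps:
r(O) = (3 + O)/(2*O) (r(O) = (3 + O)/((2*O)) = (3 + O)*(1/(2*O)) = (3 + O)/(2*O))
(r(-11) + q(-12, -9))² = ((½)*(3 - 11)/(-11) - 9)² = ((½)*(-1/11)*(-8) - 9)² = (4/11 - 9)² = (-95/11)² = 9025/121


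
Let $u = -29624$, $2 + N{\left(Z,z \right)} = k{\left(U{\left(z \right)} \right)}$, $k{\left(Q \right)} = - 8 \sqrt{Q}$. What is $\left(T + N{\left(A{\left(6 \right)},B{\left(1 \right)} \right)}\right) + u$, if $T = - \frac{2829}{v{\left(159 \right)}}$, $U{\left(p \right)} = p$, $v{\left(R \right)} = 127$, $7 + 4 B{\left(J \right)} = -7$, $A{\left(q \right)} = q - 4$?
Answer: $- \frac{3765331}{127} - 4 i \sqrt{14} \approx -29648.0 - 14.967 i$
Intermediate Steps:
$A{\left(q \right)} = -4 + q$ ($A{\left(q \right)} = q - 4 = -4 + q$)
$B{\left(J \right)} = - \frac{7}{2}$ ($B{\left(J \right)} = - \frac{7}{4} + \frac{1}{4} \left(-7\right) = - \frac{7}{4} - \frac{7}{4} = - \frac{7}{2}$)
$T = - \frac{2829}{127} \approx -22.276$
$N{\left(Z,z \right)} = -2 - 8 \sqrt{z}$
$\left(T + N{\left(A{\left(6 \right)},B{\left(1 \right)} \right)}\right) + u = \left(- \frac{2829}{127} - \left(2 + 8 \sqrt{- \frac{7}{2}}\right)\right) - 29624 = \left(- \frac{2829}{127} - \left(2 + 8 \frac{i \sqrt{14}}{2}\right)\right) - 29624 = \left(- \frac{2829}{127} - \left(2 + 4 i \sqrt{14}\right)\right) - 29624 = \left(- \frac{3083}{127} - 4 i \sqrt{14}\right) - 29624 = - \frac{3765331}{127} - 4 i \sqrt{14}$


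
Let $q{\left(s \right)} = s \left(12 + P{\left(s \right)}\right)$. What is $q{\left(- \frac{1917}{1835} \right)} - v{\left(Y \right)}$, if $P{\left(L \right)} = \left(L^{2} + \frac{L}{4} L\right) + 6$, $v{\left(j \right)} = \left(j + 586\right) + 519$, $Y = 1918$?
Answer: $- \frac{15042946219793}{4943086300} \approx -3043.2$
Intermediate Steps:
$v{\left(j \right)} = 1105 + j$ ($v{\left(j \right)} = \left(586 + j\right) + 519 = 1105 + j$)
$P{\left(L \right)} = 6 + \frac{5 L^{2}}{4}$ ($P{\left(L \right)} = \left(L^{2} + L \frac{1}{4} L\right) + 6 = \left(L^{2} + \frac{L}{4} L\right) + 6 = \left(L^{2} + \frac{L^{2}}{4}\right) + 6 = \frac{5 L^{2}}{4} + 6 = 6 + \frac{5 L^{2}}{4}$)
$q{\left(s \right)} = s \left(18 + \frac{5 s^{2}}{4}\right)$ ($q{\left(s \right)} = s \left(12 + \left(6 + \frac{5 s^{2}}{4}\right)\right) = s \left(18 + \frac{5 s^{2}}{4}\right)$)
$q{\left(- \frac{1917}{1835} \right)} - v{\left(Y \right)} = \frac{- \frac{1917}{1835} \left(72 + 5 \left(- \frac{1917}{1835}\right)^{2}\right)}{4} - \left(1105 + 1918\right) = \frac{\left(-1917\right) \frac{1}{1835} \left(72 + 5 \left(\left(-1917\right) \frac{1}{1835}\right)^{2}\right)}{4} - 3023 = \frac{1}{4} \left(- \frac{1917}{1835}\right) \left(72 + 5 \left(- \frac{1917}{1835}\right)^{2}\right) - 3023 = \frac{1}{4} \left(- \frac{1917}{1835}\right) \left(72 + 5 \cdot \frac{3674889}{3367225}\right) - 3023 = \frac{1}{4} \left(- \frac{1917}{1835}\right) \left(72 + \frac{3674889}{673445}\right) - 3023 = \frac{1}{4} \left(- \frac{1917}{1835}\right) \frac{52162929}{673445} - 3023 = - \frac{99996334893}{4943086300} - 3023 = - \frac{15042946219793}{4943086300}$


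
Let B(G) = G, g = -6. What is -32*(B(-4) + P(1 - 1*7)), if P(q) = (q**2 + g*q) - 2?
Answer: -2112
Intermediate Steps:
P(q) = -2 + q**2 - 6*q (P(q) = (q**2 - 6*q) - 2 = -2 + q**2 - 6*q)
-32*(B(-4) + P(1 - 1*7)) = -32*(-4 + (-2 + (1 - 1*7)**2 - 6*(1 - 1*7))) = -32*(-4 + (-2 + (1 - 7)**2 - 6*(1 - 7))) = -32*(-4 + (-2 + (-6)**2 - 6*(-6))) = -32*(-4 + (-2 + 36 + 36)) = -32*(-4 + 70) = -32*66 = -2112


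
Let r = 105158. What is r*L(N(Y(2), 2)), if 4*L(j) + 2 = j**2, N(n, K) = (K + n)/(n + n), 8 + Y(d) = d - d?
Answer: -6256901/128 ≈ -48882.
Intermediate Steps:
Y(d) = -8 (Y(d) = -8 + (d - d) = -8 + 0 = -8)
N(n, K) = (K + n)/(2*n) (N(n, K) = (K + n)/((2*n)) = (K + n)*(1/(2*n)) = (K + n)/(2*n))
L(j) = -1/2 + j**2/4
r*L(N(Y(2), 2)) = 105158*(-1/2 + ((1/2)*(2 - 8)/(-8))**2/4) = 105158*(-1/2 + ((1/2)*(-1/8)*(-6))**2/4) = 105158*(-1/2 + (3/8)**2/4) = 105158*(-1/2 + (1/4)*(9/64)) = 105158*(-1/2 + 9/256) = 105158*(-119/256) = -6256901/128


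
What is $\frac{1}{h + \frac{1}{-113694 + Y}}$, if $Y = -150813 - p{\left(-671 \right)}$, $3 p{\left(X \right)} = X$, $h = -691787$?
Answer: $- \frac{792850}{548483322953} \approx -1.4455 \cdot 10^{-6}$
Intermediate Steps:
$p{\left(X \right)} = \frac{X}{3}$
$Y = - \frac{451768}{3}$ ($Y = -150813 - \frac{1}{3} \left(-671\right) = -150813 - - \frac{671}{3} = -150813 + \frac{671}{3} = - \frac{451768}{3} \approx -1.5059 \cdot 10^{5}$)
$\frac{1}{h + \frac{1}{-113694 + Y}} = \frac{1}{-691787 + \frac{1}{-113694 - \frac{451768}{3}}} = \frac{1}{-691787 + \frac{1}{- \frac{792850}{3}}} = \frac{1}{-691787 - \frac{3}{792850}} = \frac{1}{- \frac{548483322953}{792850}} = - \frac{792850}{548483322953}$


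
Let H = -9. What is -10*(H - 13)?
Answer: 220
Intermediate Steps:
-10*(H - 13) = -10*(-9 - 13) = -10*(-22) = 220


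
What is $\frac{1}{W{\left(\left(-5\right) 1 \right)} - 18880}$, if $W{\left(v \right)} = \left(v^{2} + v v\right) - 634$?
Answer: $- \frac{1}{19464} \approx -5.1377 \cdot 10^{-5}$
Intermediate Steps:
$W{\left(v \right)} = -634 + 2 v^{2}$ ($W{\left(v \right)} = \left(v^{2} + v^{2}\right) - 634 = 2 v^{2} - 634 = -634 + 2 v^{2}$)
$\frac{1}{W{\left(\left(-5\right) 1 \right)} - 18880} = \frac{1}{\left(-634 + 2 \left(\left(-5\right) 1\right)^{2}\right) - 18880} = \frac{1}{\left(-634 + 2 \left(-5\right)^{2}\right) - 18880} = \frac{1}{\left(-634 + 2 \cdot 25\right) - 18880} = \frac{1}{\left(-634 + 50\right) - 18880} = \frac{1}{-584 - 18880} = \frac{1}{-19464} = - \frac{1}{19464}$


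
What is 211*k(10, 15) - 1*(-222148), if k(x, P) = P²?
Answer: 269623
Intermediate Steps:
211*k(10, 15) - 1*(-222148) = 211*15² - 1*(-222148) = 211*225 + 222148 = 47475 + 222148 = 269623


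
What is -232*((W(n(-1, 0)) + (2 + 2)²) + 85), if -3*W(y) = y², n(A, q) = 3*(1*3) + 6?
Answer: -6032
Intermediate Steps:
n(A, q) = 15 (n(A, q) = 3*3 + 6 = 9 + 6 = 15)
W(y) = -y²/3
-232*((W(n(-1, 0)) + (2 + 2)²) + 85) = -232*((-⅓*15² + (2 + 2)²) + 85) = -232*((-⅓*225 + 4²) + 85) = -232*((-75 + 16) + 85) = -232*(-59 + 85) = -232*26 = -6032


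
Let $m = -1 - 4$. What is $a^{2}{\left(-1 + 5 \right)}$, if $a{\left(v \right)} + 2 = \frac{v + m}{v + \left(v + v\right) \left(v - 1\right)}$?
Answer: $\frac{3249}{784} \approx 4.1441$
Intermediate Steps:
$m = -5$
$a{\left(v \right)} = -2 + \frac{-5 + v}{v + 2 v \left(-1 + v\right)}$ ($a{\left(v \right)} = -2 + \frac{v - 5}{v + \left(v + v\right) \left(v - 1\right)} = -2 + \frac{-5 + v}{v + 2 v \left(-1 + v\right)}$)
$a^{2}{\left(-1 + 5 \right)} = \left(\frac{-5 - 4 \left(-1 + 5\right)^{2} + 3 \left(-1 + 5\right)}{\left(-1 + 5\right) \left(-1 + 2 \left(-1 + 5\right)\right)}\right)^{2} = \left(\frac{-5 - 4 \cdot 4^{2} + 3 \cdot 4}{4 \left(-1 + 2 \cdot 4\right)}\right)^{2} = \left(\frac{-5 - 64 + 12}{4 \left(-1 + 8\right)}\right)^{2} = \left(\frac{-5 - 64 + 12}{4 \cdot 7}\right)^{2} = \left(\frac{1}{4} \cdot \frac{1}{7} \left(-57\right)\right)^{2} = \left(- \frac{57}{28}\right)^{2} = \frac{3249}{784}$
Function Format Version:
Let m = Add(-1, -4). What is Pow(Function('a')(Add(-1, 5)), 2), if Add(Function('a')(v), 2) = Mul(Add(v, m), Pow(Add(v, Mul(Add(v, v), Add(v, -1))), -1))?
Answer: Rational(3249, 784) ≈ 4.1441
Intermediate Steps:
m = -5
Function('a')(v) = Add(-2, Mul(Pow(Add(v, Mul(2, v, Add(-1, v))), -1), Add(-5, v))) (Function('a')(v) = Add(-2, Mul(Add(v, -5), Pow(Add(v, Mul(Add(v, v), Add(v, -1))), -1))) = Add(-2, Mul(Add(-5, v), Pow(Add(v, Mul(Mul(2, v), Add(-1, v))), -1))) = Add(-2, Mul(Add(-5, v), Pow(Add(v, Mul(2, v, Add(-1, v))), -1))) = Add(-2, Mul(Pow(Add(v, Mul(2, v, Add(-1, v))), -1), Add(-5, v))))
Pow(Function('a')(Add(-1, 5)), 2) = Pow(Mul(Pow(Add(-1, 5), -1), Pow(Add(-1, Mul(2, Add(-1, 5))), -1), Add(-5, Mul(-4, Pow(Add(-1, 5), 2)), Mul(3, Add(-1, 5)))), 2) = Pow(Mul(Pow(4, -1), Pow(Add(-1, Mul(2, 4)), -1), Add(-5, Mul(-4, Pow(4, 2)), Mul(3, 4))), 2) = Pow(Mul(Rational(1, 4), Pow(Add(-1, 8), -1), Add(-5, Mul(-4, 16), 12)), 2) = Pow(Mul(Rational(1, 4), Pow(7, -1), Add(-5, -64, 12)), 2) = Pow(Mul(Rational(1, 4), Rational(1, 7), -57), 2) = Pow(Rational(-57, 28), 2) = Rational(3249, 784)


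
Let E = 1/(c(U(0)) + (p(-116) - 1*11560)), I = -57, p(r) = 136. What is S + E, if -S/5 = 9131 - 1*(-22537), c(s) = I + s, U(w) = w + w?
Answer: -1817901541/11481 ≈ -1.5834e+5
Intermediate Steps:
U(w) = 2*w
c(s) = -57 + s
E = -1/11481 (E = 1/((-57 + 2*0) + (136 - 1*11560)) = 1/((-57 + 0) + (136 - 11560)) = 1/(-57 - 11424) = 1/(-11481) = -1/11481 ≈ -8.7100e-5)
S = -158340 (S = -5*(9131 - 1*(-22537)) = -5*(9131 + 22537) = -5*31668 = -158340)
S + E = -158340 - 1/11481 = -1817901541/11481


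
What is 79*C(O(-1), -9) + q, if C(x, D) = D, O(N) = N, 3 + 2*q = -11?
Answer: -718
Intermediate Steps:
q = -7 (q = -3/2 + (½)*(-11) = -3/2 - 11/2 = -7)
79*C(O(-1), -9) + q = 79*(-9) - 7 = -711 - 7 = -718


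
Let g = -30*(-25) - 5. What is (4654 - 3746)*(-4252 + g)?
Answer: -3184356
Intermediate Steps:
g = 745 (g = 750 - 5 = 745)
(4654 - 3746)*(-4252 + g) = (4654 - 3746)*(-4252 + 745) = 908*(-3507) = -3184356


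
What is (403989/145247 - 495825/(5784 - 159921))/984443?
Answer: 44762248756/7346549235198559 ≈ 6.0930e-6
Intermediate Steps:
(403989/145247 - 495825/(5784 - 159921))/984443 = (403989*(1/145247) - 495825/(-154137))*(1/984443) = (403989/145247 - 495825*(-1/154137))*(1/984443) = (403989/145247 + 165275/51379)*(1/984443) = (44762248756/7462645613)*(1/984443) = 44762248756/7346549235198559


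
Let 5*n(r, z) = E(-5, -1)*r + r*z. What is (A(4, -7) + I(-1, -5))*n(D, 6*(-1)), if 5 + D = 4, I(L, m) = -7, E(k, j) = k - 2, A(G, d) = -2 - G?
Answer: -169/5 ≈ -33.800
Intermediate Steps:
E(k, j) = -2 + k
D = -1 (D = -5 + 4 = -1)
n(r, z) = -7*r/5 + r*z/5 (n(r, z) = ((-2 - 5)*r + r*z)/5 = (-7*r + r*z)/5 = -7*r/5 + r*z/5)
(A(4, -7) + I(-1, -5))*n(D, 6*(-1)) = ((-2 - 1*4) - 7)*((⅕)*(-1)*(-7 + 6*(-1))) = ((-2 - 4) - 7)*((⅕)*(-1)*(-7 - 6)) = (-6 - 7)*((⅕)*(-1)*(-13)) = -13*13/5 = -169/5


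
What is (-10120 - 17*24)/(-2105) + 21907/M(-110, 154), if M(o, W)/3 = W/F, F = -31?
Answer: -1424677349/972510 ≈ -1464.9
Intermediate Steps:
M(o, W) = -3*W/31 (M(o, W) = 3*(W/(-31)) = 3*(W*(-1/31)) = 3*(-W/31) = -3*W/31)
(-10120 - 17*24)/(-2105) + 21907/M(-110, 154) = (-10120 - 17*24)/(-2105) + 21907/((-3/31*154)) = (-10120 - 408)*(-1/2105) + 21907/(-462/31) = -10528*(-1/2105) + 21907*(-31/462) = 10528/2105 - 679117/462 = -1424677349/972510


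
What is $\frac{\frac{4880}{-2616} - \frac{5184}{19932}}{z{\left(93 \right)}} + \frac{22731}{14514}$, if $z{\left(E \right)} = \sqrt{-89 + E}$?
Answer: $\frac{1322752213}{2627745186} \approx 0.50338$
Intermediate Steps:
$\frac{\frac{4880}{-2616} - \frac{5184}{19932}}{z{\left(93 \right)}} + \frac{22731}{14514} = \frac{\frac{4880}{-2616} - \frac{5184}{19932}}{\sqrt{-89 + 93}} + \frac{22731}{14514} = \frac{4880 \left(- \frac{1}{2616}\right) - \frac{432}{1661}}{\sqrt{4}} + 22731 \cdot \frac{1}{14514} = \frac{- \frac{610}{327} - \frac{432}{1661}}{2} + \frac{7577}{4838} = \left(- \frac{1154474}{543147}\right) \frac{1}{2} + \frac{7577}{4838} = - \frac{577237}{543147} + \frac{7577}{4838} = \frac{1322752213}{2627745186}$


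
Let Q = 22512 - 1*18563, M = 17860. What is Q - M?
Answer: -13911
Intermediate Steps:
Q = 3949 (Q = 22512 - 18563 = 3949)
Q - M = 3949 - 1*17860 = 3949 - 17860 = -13911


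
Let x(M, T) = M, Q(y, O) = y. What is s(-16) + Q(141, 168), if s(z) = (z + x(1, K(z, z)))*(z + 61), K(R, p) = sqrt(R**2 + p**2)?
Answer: -534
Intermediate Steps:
s(z) = (1 + z)*(61 + z) (s(z) = (z + 1)*(z + 61) = (1 + z)*(61 + z))
s(-16) + Q(141, 168) = (61 + (-16)**2 + 62*(-16)) + 141 = (61 + 256 - 992) + 141 = -675 + 141 = -534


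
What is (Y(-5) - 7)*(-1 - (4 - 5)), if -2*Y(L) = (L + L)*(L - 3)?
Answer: 0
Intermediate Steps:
Y(L) = -L*(-3 + L) (Y(L) = -(L + L)*(L - 3)/2 = -2*L*(-3 + L)/2 = -L*(-3 + L))
(Y(-5) - 7)*(-1 - (4 - 5)) = (-5*(3 - 1*(-5)) - 7)*(-1 - (4 - 5)) = (-5*(3 + 5) - 7)*(-1 - 1*(-1)) = (-5*8 - 7)*(-1 + 1) = (-40 - 7)*0 = -47*0 = 0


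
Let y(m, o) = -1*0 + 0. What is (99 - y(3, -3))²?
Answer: 9801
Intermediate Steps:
y(m, o) = 0 (y(m, o) = 0 + 0 = 0)
(99 - y(3, -3))² = (99 - 1*0)² = (99 + 0)² = 99² = 9801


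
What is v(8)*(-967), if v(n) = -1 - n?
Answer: 8703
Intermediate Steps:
v(8)*(-967) = (-1 - 1*8)*(-967) = (-1 - 8)*(-967) = -9*(-967) = 8703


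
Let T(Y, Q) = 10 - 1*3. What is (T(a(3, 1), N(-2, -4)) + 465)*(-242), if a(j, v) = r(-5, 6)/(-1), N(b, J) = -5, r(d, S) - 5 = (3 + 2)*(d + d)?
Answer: -114224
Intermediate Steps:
r(d, S) = 5 + 10*d (r(d, S) = 5 + (3 + 2)*(d + d) = 5 + 5*(2*d) = 5 + 10*d)
a(j, v) = 45 (a(j, v) = (5 + 10*(-5))/(-1) = (5 - 50)*(-1) = -45*(-1) = 45)
T(Y, Q) = 7 (T(Y, Q) = 10 - 3 = 7)
(T(a(3, 1), N(-2, -4)) + 465)*(-242) = (7 + 465)*(-242) = 472*(-242) = -114224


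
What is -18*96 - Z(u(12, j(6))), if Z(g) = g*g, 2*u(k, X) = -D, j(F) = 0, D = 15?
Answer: -7137/4 ≈ -1784.3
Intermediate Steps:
u(k, X) = -15/2 (u(k, X) = (-1*15)/2 = (1/2)*(-15) = -15/2)
Z(g) = g**2
-18*96 - Z(u(12, j(6))) = -18*96 - (-15/2)**2 = -1728 - 1*225/4 = -1728 - 225/4 = -7137/4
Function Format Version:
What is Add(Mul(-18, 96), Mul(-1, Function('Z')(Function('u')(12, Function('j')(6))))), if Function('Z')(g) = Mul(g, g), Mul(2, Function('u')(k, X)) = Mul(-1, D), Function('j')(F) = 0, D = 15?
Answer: Rational(-7137, 4) ≈ -1784.3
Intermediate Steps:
Function('u')(k, X) = Rational(-15, 2) (Function('u')(k, X) = Mul(Rational(1, 2), Mul(-1, 15)) = Mul(Rational(1, 2), -15) = Rational(-15, 2))
Function('Z')(g) = Pow(g, 2)
Add(Mul(-18, 96), Mul(-1, Function('Z')(Function('u')(12, Function('j')(6))))) = Add(Mul(-18, 96), Mul(-1, Pow(Rational(-15, 2), 2))) = Add(-1728, Mul(-1, Rational(225, 4))) = Add(-1728, Rational(-225, 4)) = Rational(-7137, 4)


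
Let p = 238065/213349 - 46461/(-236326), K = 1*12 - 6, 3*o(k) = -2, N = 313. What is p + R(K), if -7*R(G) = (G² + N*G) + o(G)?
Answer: -41145810863443/151259747322 ≈ -272.02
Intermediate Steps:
o(k) = -⅔ (o(k) = (⅓)*(-2) = -⅔)
K = 6 (K = 12 - 6 = 6)
R(G) = 2/21 - 313*G/7 - G²/7 (R(G) = -((G² + 313*G) - ⅔)/7 = -(-⅔ + G² + 313*G)/7 = 2/21 - 313*G/7 - G²/7)
p = 66173357079/50419915774 (p = 238065*(1/213349) - 46461*(-1/236326) = 238065/213349 + 46461/236326 = 66173357079/50419915774 ≈ 1.3124)
p + R(K) = 66173357079/50419915774 + (2/21 - 313/7*6 - ⅐*6²) = 66173357079/50419915774 + (2/21 - 1878/7 - ⅐*36) = 66173357079/50419915774 + (2/21 - 1878/7 - 36/7) = 66173357079/50419915774 - 820/3 = -41145810863443/151259747322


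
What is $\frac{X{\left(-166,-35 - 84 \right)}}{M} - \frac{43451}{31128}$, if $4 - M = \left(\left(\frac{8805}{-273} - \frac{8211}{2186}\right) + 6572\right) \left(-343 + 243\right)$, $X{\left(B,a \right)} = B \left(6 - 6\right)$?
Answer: $- \frac{43451}{31128} \approx -1.3959$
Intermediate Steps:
$X{\left(B,a \right)} = 0$ ($X{\left(B,a \right)} = B 0 = 0$)
$M = \frac{65009325902}{99463}$ ($M = 4 - \left(\left(\frac{8805}{-273} - \frac{8211}{2186}\right) + 6572\right) \left(-343 + 243\right) = 4 - \left(\left(8805 \left(- \frac{1}{273}\right) - \frac{8211}{2186}\right) + 6572\right) \left(-100\right) = 4 - \left(\left(- \frac{2935}{91} - \frac{8211}{2186}\right) + 6572\right) \left(-100\right) = 4 - \left(- \frac{7163111}{198926} + 6572\right) \left(-100\right) = 4 - \frac{1300178561}{198926} \left(-100\right) = 4 - - \frac{65008928050}{99463} = 4 + \frac{65008928050}{99463} = \frac{65009325902}{99463} \approx 6.536 \cdot 10^{5}$)
$\frac{X{\left(-166,-35 - 84 \right)}}{M} - \frac{43451}{31128} = \frac{0}{\frac{65009325902}{99463}} - \frac{43451}{31128} = 0 \cdot \frac{99463}{65009325902} - \frac{43451}{31128} = 0 - \frac{43451}{31128} = - \frac{43451}{31128}$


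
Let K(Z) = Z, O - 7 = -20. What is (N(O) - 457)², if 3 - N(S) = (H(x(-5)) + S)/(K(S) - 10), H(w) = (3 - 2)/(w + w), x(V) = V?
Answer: 10930911601/52900 ≈ 2.0663e+5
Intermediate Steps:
O = -13 (O = 7 - 20 = -13)
H(w) = 1/(2*w)
N(S) = 3 - (-⅒ + S)/(-10 + S) (N(S) = 3 - ((½)/(-5) + S)/(S - 10) = 3 - ((½)*(-⅕) + S)/(-10 + S) = 3 - (-⅒ + S)/(-10 + S))
(N(O) - 457)² = ((-299 + 20*(-13))/(10*(-10 - 13)) - 457)² = ((⅒)*(-299 - 260)/(-23) - 457)² = ((⅒)*(-1/23)*(-559) - 457)² = (559/230 - 457)² = (-104551/230)² = 10930911601/52900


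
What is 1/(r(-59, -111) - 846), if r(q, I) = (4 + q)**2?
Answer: 1/2179 ≈ 0.00045893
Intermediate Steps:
1/(r(-59, -111) - 846) = 1/((4 - 59)**2 - 846) = 1/((-55)**2 - 846) = 1/(3025 - 846) = 1/2179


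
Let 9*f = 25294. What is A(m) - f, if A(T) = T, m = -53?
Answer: -25771/9 ≈ -2863.4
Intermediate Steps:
f = 25294/9 (f = (⅑)*25294 = 25294/9 ≈ 2810.4)
A(m) - f = -53 - 1*25294/9 = -53 - 25294/9 = -25771/9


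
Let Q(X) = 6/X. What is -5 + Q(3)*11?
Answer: 17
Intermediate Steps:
-5 + Q(3)*11 = -5 + (6/3)*11 = -5 + (6*(⅓))*11 = -5 + 2*11 = -5 + 22 = 17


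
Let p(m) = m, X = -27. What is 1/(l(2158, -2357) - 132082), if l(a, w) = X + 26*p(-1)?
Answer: -1/132135 ≈ -7.5680e-6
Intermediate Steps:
l(a, w) = -53 (l(a, w) = -27 + 26*(-1) = -27 - 26 = -53)
1/(l(2158, -2357) - 132082) = 1/(-53 - 132082) = 1/(-132135) = -1/132135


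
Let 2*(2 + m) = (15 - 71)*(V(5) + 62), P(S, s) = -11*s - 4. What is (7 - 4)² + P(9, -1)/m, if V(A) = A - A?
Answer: 15635/1738 ≈ 8.9960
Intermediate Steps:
V(A) = 0
P(S, s) = -4 - 11*s
m = -1738 (m = -2 + ((15 - 71)*(0 + 62))/2 = -2 + (-56*62)/2 = -2 + (½)*(-3472) = -2 - 1736 = -1738)
(7 - 4)² + P(9, -1)/m = (7 - 4)² + (-4 - 11*(-1))/(-1738) = 3² + (-4 + 11)*(-1/1738) = 9 + 7*(-1/1738) = 9 - 7/1738 = 15635/1738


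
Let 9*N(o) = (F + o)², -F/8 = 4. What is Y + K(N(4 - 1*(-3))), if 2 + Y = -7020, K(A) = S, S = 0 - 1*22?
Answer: -7044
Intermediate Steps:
F = -32 (F = -8*4 = -32)
S = -22 (S = 0 - 22 = -22)
N(o) = (-32 + o)²/9
K(A) = -22
Y = -7022 (Y = -2 - 7020 = -7022)
Y + K(N(4 - 1*(-3))) = -7022 - 22 = -7044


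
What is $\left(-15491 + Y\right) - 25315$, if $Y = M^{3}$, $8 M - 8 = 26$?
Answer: $- \frac{2606671}{64} \approx -40729.0$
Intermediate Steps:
$M = \frac{17}{4}$ ($M = 1 + \frac{1}{8} \cdot 26 = 1 + \frac{13}{4} = \frac{17}{4} \approx 4.25$)
$Y = \frac{4913}{64}$ ($Y = \left(\frac{17}{4}\right)^{3} = \frac{4913}{64} \approx 76.766$)
$\left(-15491 + Y\right) - 25315 = \left(-15491 + \frac{4913}{64}\right) - 25315 = - \frac{986511}{64} - 25315 = - \frac{2606671}{64}$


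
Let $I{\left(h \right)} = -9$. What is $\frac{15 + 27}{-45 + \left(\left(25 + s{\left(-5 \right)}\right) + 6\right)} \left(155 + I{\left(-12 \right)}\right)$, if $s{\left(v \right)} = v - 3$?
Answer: $- \frac{3066}{11} \approx -278.73$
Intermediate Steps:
$s{\left(v \right)} = -3 + v$
$\frac{15 + 27}{-45 + \left(\left(25 + s{\left(-5 \right)}\right) + 6\right)} \left(155 + I{\left(-12 \right)}\right) = \frac{15 + 27}{-45 + \left(\left(25 - 8\right) + 6\right)} \left(155 - 9\right) = \frac{42}{-45 + \left(\left(25 - 8\right) + 6\right)} 146 = \frac{42}{-45 + \left(17 + 6\right)} 146 = \frac{42}{-45 + 23} \cdot 146 = \frac{42}{-22} \cdot 146 = 42 \left(- \frac{1}{22}\right) 146 = \left(- \frac{21}{11}\right) 146 = - \frac{3066}{11}$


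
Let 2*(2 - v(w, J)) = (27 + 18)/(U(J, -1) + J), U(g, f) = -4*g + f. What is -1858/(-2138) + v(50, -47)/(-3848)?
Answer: 200078245/230356672 ≈ 0.86856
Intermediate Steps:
U(g, f) = f - 4*g
v(w, J) = 2 - 45/(2*(-1 - 3*J)) (v(w, J) = 2 - (27 + 18)/(2*((-1 - 4*J) + J)) = 2 - 45/(2*(-1 - 3*J)))
-1858/(-2138) + v(50, -47)/(-3848) = -1858/(-2138) + ((49 + 12*(-47))/(2*(1 + 3*(-47))))/(-3848) = -1858*(-1/2138) + ((49 - 564)/(2*(1 - 141)))*(-1/3848) = 929/1069 + ((½)*(-515)/(-140))*(-1/3848) = 929/1069 + ((½)*(-1/140)*(-515))*(-1/3848) = 929/1069 + (103/56)*(-1/3848) = 929/1069 - 103/215488 = 200078245/230356672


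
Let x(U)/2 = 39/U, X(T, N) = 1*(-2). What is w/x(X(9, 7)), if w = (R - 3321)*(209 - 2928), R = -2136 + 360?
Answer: -4619581/13 ≈ -3.5535e+5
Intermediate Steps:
X(T, N) = -2
R = -1776
x(U) = 78/U (x(U) = 2*(39/U) = 78/U)
w = 13858743 (w = (-1776 - 3321)*(209 - 2928) = -5097*(-2719) = 13858743)
w/x(X(9, 7)) = 13858743/((78/(-2))) = 13858743/((78*(-½))) = 13858743/(-39) = 13858743*(-1/39) = -4619581/13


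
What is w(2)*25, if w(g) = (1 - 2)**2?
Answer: 25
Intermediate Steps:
w(g) = 1 (w(g) = (-1)**2 = 1)
w(2)*25 = 1*25 = 25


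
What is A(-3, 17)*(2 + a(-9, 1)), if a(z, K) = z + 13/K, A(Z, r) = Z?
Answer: -18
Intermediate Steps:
A(-3, 17)*(2 + a(-9, 1)) = -3*(2 + (-9 + 13/1)) = -3*(2 + (-9 + 13*1)) = -3*(2 + (-9 + 13)) = -3*(2 + 4) = -3*6 = -18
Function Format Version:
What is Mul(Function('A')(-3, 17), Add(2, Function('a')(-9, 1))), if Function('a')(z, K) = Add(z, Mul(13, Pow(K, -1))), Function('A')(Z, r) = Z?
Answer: -18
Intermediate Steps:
Mul(Function('A')(-3, 17), Add(2, Function('a')(-9, 1))) = Mul(-3, Add(2, Add(-9, Mul(13, Pow(1, -1))))) = Mul(-3, Add(2, Add(-9, Mul(13, 1)))) = Mul(-3, Add(2, Add(-9, 13))) = Mul(-3, Add(2, 4)) = Mul(-3, 6) = -18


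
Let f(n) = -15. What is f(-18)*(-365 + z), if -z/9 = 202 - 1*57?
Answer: 25050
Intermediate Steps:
z = -1305 (z = -9*(202 - 1*57) = -9*(202 - 57) = -9*145 = -1305)
f(-18)*(-365 + z) = -15*(-365 - 1305) = -15*(-1670) = 25050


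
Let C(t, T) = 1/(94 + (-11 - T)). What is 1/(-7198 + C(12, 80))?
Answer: -3/21593 ≈ -0.00013893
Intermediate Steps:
C(t, T) = 1/(83 - T)
1/(-7198 + C(12, 80)) = 1/(-7198 - 1/(-83 + 80)) = 1/(-7198 - 1/(-3)) = 1/(-7198 - 1*(-⅓)) = 1/(-7198 + ⅓) = 1/(-21593/3) = -3/21593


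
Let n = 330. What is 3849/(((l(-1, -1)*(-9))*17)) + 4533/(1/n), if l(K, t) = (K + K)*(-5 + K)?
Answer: 915483397/612 ≈ 1.4959e+6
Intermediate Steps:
l(K, t) = 2*K*(-5 + K) (l(K, t) = (2*K)*(-5 + K) = 2*K*(-5 + K))
3849/(((l(-1, -1)*(-9))*17)) + 4533/(1/n) = 3849/((((2*(-1)*(-5 - 1))*(-9))*17)) + 4533/(1/330) = 3849/((((2*(-1)*(-6))*(-9))*17)) + 4533/(1/330) = 3849/(((12*(-9))*17)) + 4533*330 = 3849/((-108*17)) + 1495890 = 3849/(-1836) + 1495890 = 3849*(-1/1836) + 1495890 = -1283/612 + 1495890 = 915483397/612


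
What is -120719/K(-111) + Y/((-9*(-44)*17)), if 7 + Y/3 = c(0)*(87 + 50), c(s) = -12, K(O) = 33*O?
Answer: 8025631/249084 ≈ 32.221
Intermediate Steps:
Y = -4953 (Y = -21 + 3*(-12*(87 + 50)) = -21 + 3*(-12*137) = -21 + 3*(-1644) = -21 - 4932 = -4953)
-120719/K(-111) + Y/((-9*(-44)*17)) = -120719/(33*(-111)) - 4953/(-9*(-44)*17) = -120719/(-3663) - 4953/(396*17) = -120719*(-1/3663) - 4953/6732 = 120719/3663 - 4953*1/6732 = 120719/3663 - 1651/2244 = 8025631/249084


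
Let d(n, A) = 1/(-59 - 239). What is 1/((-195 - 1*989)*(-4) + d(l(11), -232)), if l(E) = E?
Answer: 298/1411327 ≈ 0.00021115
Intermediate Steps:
d(n, A) = -1/298 (d(n, A) = 1/(-298) = -1/298)
1/((-195 - 1*989)*(-4) + d(l(11), -232)) = 1/((-195 - 1*989)*(-4) - 1/298) = 1/((-195 - 989)*(-4) - 1/298) = 1/(-1184*(-4) - 1/298) = 1/(4736 - 1/298) = 1/(1411327/298) = 298/1411327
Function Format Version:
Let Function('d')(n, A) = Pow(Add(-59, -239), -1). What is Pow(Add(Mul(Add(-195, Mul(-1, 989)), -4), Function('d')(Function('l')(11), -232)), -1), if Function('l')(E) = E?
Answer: Rational(298, 1411327) ≈ 0.00021115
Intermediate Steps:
Function('d')(n, A) = Rational(-1, 298) (Function('d')(n, A) = Pow(-298, -1) = Rational(-1, 298))
Pow(Add(Mul(Add(-195, Mul(-1, 989)), -4), Function('d')(Function('l')(11), -232)), -1) = Pow(Add(Mul(Add(-195, Mul(-1, 989)), -4), Rational(-1, 298)), -1) = Pow(Add(Mul(Add(-195, -989), -4), Rational(-1, 298)), -1) = Pow(Add(Mul(-1184, -4), Rational(-1, 298)), -1) = Pow(Add(4736, Rational(-1, 298)), -1) = Pow(Rational(1411327, 298), -1) = Rational(298, 1411327)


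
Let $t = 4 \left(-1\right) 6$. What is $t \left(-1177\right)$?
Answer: $28248$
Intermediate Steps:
$t = -24$ ($t = \left(-4\right) 6 = -24$)
$t \left(-1177\right) = \left(-24\right) \left(-1177\right) = 28248$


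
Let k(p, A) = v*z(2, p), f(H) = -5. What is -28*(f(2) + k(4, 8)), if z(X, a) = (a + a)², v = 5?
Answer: -8820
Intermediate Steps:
z(X, a) = 4*a² (z(X, a) = (2*a)² = 4*a²)
k(p, A) = 20*p² (k(p, A) = 5*(4*p²) = 20*p²)
-28*(f(2) + k(4, 8)) = -28*(-5 + 20*4²) = -28*(-5 + 20*16) = -28*(-5 + 320) = -28*315 = -8820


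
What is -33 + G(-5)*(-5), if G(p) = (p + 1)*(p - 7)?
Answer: -273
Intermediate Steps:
G(p) = (1 + p)*(-7 + p)
-33 + G(-5)*(-5) = -33 + (-7 + (-5)² - 6*(-5))*(-5) = -33 + (-7 + 25 + 30)*(-5) = -33 + 48*(-5) = -33 - 240 = -273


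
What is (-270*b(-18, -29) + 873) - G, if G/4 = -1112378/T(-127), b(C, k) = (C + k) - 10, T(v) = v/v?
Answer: 4465775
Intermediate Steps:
T(v) = 1
b(C, k) = -10 + C + k
G = -4449512 (G = 4*(-1112378/1) = 4*(-1112378*1) = 4*(-1112378) = -4449512)
(-270*b(-18, -29) + 873) - G = (-270*(-10 - 18 - 29) + 873) - 1*(-4449512) = (-270*(-57) + 873) + 4449512 = (15390 + 873) + 4449512 = 16263 + 4449512 = 4465775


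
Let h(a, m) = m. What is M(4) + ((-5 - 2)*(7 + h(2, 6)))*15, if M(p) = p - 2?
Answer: -1363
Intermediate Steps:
M(p) = -2 + p
M(4) + ((-5 - 2)*(7 + h(2, 6)))*15 = (-2 + 4) + ((-5 - 2)*(7 + 6))*15 = 2 - 7*13*15 = 2 - 91*15 = 2 - 1365 = -1363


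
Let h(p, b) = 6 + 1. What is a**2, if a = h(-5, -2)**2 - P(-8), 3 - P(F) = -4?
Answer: 1764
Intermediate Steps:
P(F) = 7 (P(F) = 3 - 1*(-4) = 3 + 4 = 7)
h(p, b) = 7
a = 42 (a = 7**2 - 1*7 = 49 - 7 = 42)
a**2 = 42**2 = 1764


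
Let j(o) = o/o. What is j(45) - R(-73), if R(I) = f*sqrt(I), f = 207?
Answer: 1 - 207*I*sqrt(73) ≈ 1.0 - 1768.6*I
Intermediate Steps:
j(o) = 1
R(I) = 207*sqrt(I)
j(45) - R(-73) = 1 - 207*sqrt(-73) = 1 - 207*I*sqrt(73)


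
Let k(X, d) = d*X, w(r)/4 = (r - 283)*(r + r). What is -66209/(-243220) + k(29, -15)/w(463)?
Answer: 733951063/2702660640 ≈ 0.27157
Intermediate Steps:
w(r) = 8*r*(-283 + r) (w(r) = 4*((r - 283)*(r + r)) = 4*((-283 + r)*(2*r)) = 4*(2*r*(-283 + r)) = 8*r*(-283 + r))
k(X, d) = X*d
-66209/(-243220) + k(29, -15)/w(463) = -66209/(-243220) + (29*(-15))/((8*463*(-283 + 463))) = -66209*(-1/243220) - 435/(8*463*180) = 66209/243220 - 435/666720 = 66209/243220 - 435*1/666720 = 66209/243220 - 29/44448 = 733951063/2702660640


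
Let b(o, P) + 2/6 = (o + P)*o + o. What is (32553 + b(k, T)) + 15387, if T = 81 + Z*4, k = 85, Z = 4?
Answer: 190484/3 ≈ 63495.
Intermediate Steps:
T = 97 (T = 81 + 4*4 = 81 + 16 = 97)
b(o, P) = -⅓ + o + o*(P + o) (b(o, P) = -⅓ + ((o + P)*o + o) = -⅓ + ((P + o)*o + o) = -⅓ + (o*(P + o) + o) = -⅓ + (o + o*(P + o)) = -⅓ + o + o*(P + o))
(32553 + b(k, T)) + 15387 = (32553 + (-⅓ + 85 + 85² + 97*85)) + 15387 = (32553 + (-⅓ + 85 + 7225 + 8245)) + 15387 = (32553 + 46664/3) + 15387 = 144323/3 + 15387 = 190484/3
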